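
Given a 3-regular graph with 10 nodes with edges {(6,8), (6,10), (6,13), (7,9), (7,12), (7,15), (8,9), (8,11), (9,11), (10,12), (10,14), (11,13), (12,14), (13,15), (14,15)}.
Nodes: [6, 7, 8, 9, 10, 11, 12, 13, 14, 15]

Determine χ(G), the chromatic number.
χ(G) = 3

Clique number ω(G) = 3 (lower bound: χ ≥ ω).
The clique on [8, 9, 11] has size 3, forcing χ ≥ 3, and the coloring below uses 3 colors, so χ(G) = 3.
A valid 3-coloring: color 1: [7, 8, 10, 13]; color 2: [6, 11, 12, 15]; color 3: [9, 14].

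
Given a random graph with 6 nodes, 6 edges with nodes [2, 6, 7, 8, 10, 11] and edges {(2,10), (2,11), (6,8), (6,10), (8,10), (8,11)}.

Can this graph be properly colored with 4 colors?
A valid 4-coloring: color 1: [7, 10, 11]; color 2: [2, 8]; color 3: [6].
(χ(G) = 3 ≤ 4.)

Yes, G is 4-colorable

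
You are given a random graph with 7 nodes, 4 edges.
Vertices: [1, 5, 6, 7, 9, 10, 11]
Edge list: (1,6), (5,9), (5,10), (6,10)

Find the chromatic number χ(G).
Clique number ω(G) = 2 (lower bound: χ ≥ ω).
The graph is bipartite (no odd cycle), so 2 colors suffice: χ(G) = 2.
A valid 2-coloring: color 1: [1, 7, 9, 10, 11]; color 2: [5, 6].

χ(G) = 2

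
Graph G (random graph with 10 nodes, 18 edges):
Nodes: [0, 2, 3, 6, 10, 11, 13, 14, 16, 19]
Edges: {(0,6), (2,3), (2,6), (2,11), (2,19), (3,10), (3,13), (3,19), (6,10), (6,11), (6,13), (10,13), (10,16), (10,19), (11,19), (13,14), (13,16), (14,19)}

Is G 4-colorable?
A valid 4-coloring: color 1: [0, 10, 11, 14]; color 2: [3, 6, 16]; color 3: [13, 19]; color 4: [2].
(χ(G) = 4 ≤ 4.)

Yes, G is 4-colorable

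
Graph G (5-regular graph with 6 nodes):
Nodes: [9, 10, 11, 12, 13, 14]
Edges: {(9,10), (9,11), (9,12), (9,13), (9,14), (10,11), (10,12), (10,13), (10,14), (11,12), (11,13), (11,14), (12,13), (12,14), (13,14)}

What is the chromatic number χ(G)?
χ(G) = 6

Clique number ω(G) = 6 (lower bound: χ ≥ ω).
The clique on [9, 10, 11, 12, 13, 14] has size 6, forcing χ ≥ 6, and the coloring below uses 6 colors, so χ(G) = 6.
A valid 6-coloring: color 1: [13]; color 2: [10]; color 3: [11]; color 4: [14]; color 5: [9]; color 6: [12].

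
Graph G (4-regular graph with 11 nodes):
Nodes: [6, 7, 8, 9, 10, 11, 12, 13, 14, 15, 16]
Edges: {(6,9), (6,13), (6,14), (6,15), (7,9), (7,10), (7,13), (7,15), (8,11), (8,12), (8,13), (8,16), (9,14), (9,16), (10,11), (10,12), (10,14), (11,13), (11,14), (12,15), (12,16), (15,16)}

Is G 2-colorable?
The clique on vertices [6, 9, 14] has size 3 > 2, so it alone needs 3 colors.

No, G is not 2-colorable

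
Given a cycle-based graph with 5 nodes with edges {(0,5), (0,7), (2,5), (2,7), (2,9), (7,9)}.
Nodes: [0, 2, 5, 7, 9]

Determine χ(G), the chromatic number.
χ(G) = 3

Clique number ω(G) = 3 (lower bound: χ ≥ ω).
The clique on [2, 7, 9] has size 3, forcing χ ≥ 3, and the coloring below uses 3 colors, so χ(G) = 3.
A valid 3-coloring: color 1: [0, 2]; color 2: [5, 7]; color 3: [9].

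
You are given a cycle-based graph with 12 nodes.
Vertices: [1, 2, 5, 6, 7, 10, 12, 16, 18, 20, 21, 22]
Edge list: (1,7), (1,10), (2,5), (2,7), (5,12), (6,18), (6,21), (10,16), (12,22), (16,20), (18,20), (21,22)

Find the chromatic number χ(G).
χ(G) = 2

Clique number ω(G) = 2 (lower bound: χ ≥ ω).
The graph is bipartite (no odd cycle), so 2 colors suffice: χ(G) = 2.
A valid 2-coloring: color 1: [1, 2, 12, 16, 18, 21]; color 2: [5, 6, 7, 10, 20, 22].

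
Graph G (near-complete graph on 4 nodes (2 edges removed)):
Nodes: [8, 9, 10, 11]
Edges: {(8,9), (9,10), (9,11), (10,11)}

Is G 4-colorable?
A valid 4-coloring: color 1: [9]; color 2: [8, 11]; color 3: [10].
(χ(G) = 3 ≤ 4.)

Yes, G is 4-colorable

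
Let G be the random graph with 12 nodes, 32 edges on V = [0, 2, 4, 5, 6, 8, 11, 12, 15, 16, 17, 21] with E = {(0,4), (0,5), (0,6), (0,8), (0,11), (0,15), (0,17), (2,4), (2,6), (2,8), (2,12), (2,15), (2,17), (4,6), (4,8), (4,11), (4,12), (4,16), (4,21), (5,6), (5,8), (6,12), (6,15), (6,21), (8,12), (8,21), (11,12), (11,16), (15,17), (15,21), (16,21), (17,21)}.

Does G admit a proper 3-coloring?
No, G is not 3-colorable

The clique on vertices [2, 4, 8, 12] has size 4 > 3, so it alone needs 4 colors.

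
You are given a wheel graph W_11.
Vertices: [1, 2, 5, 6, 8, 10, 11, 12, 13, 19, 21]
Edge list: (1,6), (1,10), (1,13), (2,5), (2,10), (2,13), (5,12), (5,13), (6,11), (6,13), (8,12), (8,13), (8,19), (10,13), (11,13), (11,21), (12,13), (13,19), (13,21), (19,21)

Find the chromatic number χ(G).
Clique number ω(G) = 3 (lower bound: χ ≥ ω).
The clique on [1, 10, 13] has size 3, forcing χ ≥ 3, and the coloring below uses 3 colors, so χ(G) = 3.
A valid 3-coloring: color 1: [13]; color 2: [1, 2, 11, 12, 19]; color 3: [5, 6, 8, 10, 21].

χ(G) = 3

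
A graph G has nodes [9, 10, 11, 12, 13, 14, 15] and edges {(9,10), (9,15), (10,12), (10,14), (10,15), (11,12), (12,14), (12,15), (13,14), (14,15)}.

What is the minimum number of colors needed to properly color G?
Clique number ω(G) = 4 (lower bound: χ ≥ ω).
The clique on [10, 12, 14, 15] has size 4, forcing χ ≥ 4, and the coloring below uses 4 colors, so χ(G) = 4.
A valid 4-coloring: color 1: [9, 11, 14]; color 2: [13, 15]; color 3: [12]; color 4: [10].

χ(G) = 4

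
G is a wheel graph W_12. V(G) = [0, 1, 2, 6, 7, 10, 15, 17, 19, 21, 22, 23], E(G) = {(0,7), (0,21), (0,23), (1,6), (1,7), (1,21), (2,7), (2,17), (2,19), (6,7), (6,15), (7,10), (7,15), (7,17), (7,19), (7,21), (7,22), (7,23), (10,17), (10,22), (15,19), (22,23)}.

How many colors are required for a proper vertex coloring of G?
Clique number ω(G) = 3 (lower bound: χ ≥ ω).
Odd cycle [21, 1, 6, 15, 19, 2, 17, 10, 22, 23, 0] needs 3 colors (χ ≥ 3).
Vertex 7 is adjacent to every vertex of [0, 1, 2, 6, 10, 15, 17, 19, 21, 22, 23], which already need 3 colors among themselves, so 7 needs a new color (χ ≥ 4).
The coloring below uses 4 colors, so χ(G) = 4.
A valid 4-coloring: color 1: [7]; color 2: [6, 17, 19, 21, 23]; color 3: [0, 1, 2, 10, 15]; color 4: [22].

χ(G) = 4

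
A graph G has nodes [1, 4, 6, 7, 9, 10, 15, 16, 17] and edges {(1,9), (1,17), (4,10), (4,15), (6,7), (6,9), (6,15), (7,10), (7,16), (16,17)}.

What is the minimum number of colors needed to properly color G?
Clique number ω(G) = 2 (lower bound: χ ≥ ω).
Odd cycle [4, 10, 7, 6, 15] needs 3 colors (χ ≥ 3).
The coloring below uses 3 colors, so χ(G) = 3.
A valid 3-coloring: color 1: [1, 4, 6, 16]; color 2: [7, 9, 15, 17]; color 3: [10].

χ(G) = 3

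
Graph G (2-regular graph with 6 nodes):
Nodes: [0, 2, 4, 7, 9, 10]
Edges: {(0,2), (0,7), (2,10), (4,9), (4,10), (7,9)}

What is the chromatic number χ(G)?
χ(G) = 2

Clique number ω(G) = 2 (lower bound: χ ≥ ω).
The graph is bipartite (no odd cycle), so 2 colors suffice: χ(G) = 2.
A valid 2-coloring: color 1: [0, 9, 10]; color 2: [2, 4, 7].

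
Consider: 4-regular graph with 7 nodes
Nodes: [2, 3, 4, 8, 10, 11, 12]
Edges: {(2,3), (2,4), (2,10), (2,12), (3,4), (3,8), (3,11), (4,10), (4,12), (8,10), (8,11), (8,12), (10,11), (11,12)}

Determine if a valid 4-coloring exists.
Yes, G is 4-colorable

A valid 4-coloring: color 1: [3, 10, 12]; color 2: [2, 8]; color 3: [4, 11].
(χ(G) = 3 ≤ 4.)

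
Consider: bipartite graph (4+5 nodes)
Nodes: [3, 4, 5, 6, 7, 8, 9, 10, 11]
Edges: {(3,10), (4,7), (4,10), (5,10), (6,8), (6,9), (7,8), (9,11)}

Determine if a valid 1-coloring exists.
No, G is not 1-colorable

Edge (6,8) forces its endpoints to differ, so 1 color is not enough.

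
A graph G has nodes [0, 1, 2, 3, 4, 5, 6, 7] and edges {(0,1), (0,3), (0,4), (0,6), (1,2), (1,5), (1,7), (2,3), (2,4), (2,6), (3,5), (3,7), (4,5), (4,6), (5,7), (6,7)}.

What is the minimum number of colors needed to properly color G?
χ(G) = 3

Clique number ω(G) = 3 (lower bound: χ ≥ ω).
The clique on [0, 4, 6] has size 3, forcing χ ≥ 3, and the coloring below uses 3 colors, so χ(G) = 3.
A valid 3-coloring: color 1: [5, 6]; color 2: [1, 3, 4]; color 3: [0, 2, 7].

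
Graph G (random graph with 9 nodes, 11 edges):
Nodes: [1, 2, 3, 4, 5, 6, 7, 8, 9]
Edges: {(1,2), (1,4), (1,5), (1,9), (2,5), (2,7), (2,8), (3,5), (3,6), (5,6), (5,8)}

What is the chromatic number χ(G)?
Clique number ω(G) = 3 (lower bound: χ ≥ ω).
The clique on [2, 5, 8] has size 3, forcing χ ≥ 3, and the coloring below uses 3 colors, so χ(G) = 3.
A valid 3-coloring: color 1: [4, 5, 7, 9]; color 2: [2, 6]; color 3: [1, 3, 8].

χ(G) = 3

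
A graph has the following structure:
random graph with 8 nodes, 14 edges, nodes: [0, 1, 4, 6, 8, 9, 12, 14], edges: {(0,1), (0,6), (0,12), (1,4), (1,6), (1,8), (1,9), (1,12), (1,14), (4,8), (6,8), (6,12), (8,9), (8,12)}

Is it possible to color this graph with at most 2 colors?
No, G is not 2-colorable

The clique on vertices [0, 1, 6, 12] has size 4 > 2, so it alone needs 4 colors.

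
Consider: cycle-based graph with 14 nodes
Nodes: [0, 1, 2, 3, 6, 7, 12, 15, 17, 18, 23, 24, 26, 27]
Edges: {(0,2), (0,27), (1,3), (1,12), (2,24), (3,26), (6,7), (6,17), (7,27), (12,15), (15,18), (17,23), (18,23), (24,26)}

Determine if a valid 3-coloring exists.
Yes, G is 3-colorable

A valid 3-coloring: color 1: [1, 2, 6, 15, 23, 26, 27]; color 2: [0, 3, 7, 12, 17, 18, 24].
(χ(G) = 2 ≤ 3.)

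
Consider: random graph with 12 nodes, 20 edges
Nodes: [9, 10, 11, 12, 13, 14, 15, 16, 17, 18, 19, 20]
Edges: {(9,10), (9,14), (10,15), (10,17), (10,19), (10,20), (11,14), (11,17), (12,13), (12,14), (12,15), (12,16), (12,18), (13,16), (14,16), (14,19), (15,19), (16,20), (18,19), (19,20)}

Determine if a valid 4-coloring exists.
A valid 4-coloring: color 1: [9, 16, 17, 19]; color 2: [10, 13, 14, 18]; color 3: [11, 12, 20]; color 4: [15].
(χ(G) = 3 ≤ 4.)

Yes, G is 4-colorable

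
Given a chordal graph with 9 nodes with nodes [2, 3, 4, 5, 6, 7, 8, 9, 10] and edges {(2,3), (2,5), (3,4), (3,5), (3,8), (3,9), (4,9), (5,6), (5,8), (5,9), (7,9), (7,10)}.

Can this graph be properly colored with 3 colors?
A valid 3-coloring: color 1: [3, 6, 7]; color 2: [4, 5, 10]; color 3: [2, 8, 9].
(χ(G) = 3 ≤ 3.)

Yes, G is 3-colorable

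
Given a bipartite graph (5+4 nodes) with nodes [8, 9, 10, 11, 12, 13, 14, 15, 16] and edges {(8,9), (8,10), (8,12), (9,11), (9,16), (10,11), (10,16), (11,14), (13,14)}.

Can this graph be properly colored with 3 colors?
A valid 3-coloring: color 1: [8, 11, 13, 15, 16]; color 2: [9, 10, 12, 14].
(χ(G) = 2 ≤ 3.)

Yes, G is 3-colorable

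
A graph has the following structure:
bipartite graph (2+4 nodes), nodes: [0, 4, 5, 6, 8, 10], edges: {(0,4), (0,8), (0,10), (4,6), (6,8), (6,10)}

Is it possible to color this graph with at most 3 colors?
A valid 3-coloring: color 1: [0, 5, 6]; color 2: [4, 8, 10].
(χ(G) = 2 ≤ 3.)

Yes, G is 3-colorable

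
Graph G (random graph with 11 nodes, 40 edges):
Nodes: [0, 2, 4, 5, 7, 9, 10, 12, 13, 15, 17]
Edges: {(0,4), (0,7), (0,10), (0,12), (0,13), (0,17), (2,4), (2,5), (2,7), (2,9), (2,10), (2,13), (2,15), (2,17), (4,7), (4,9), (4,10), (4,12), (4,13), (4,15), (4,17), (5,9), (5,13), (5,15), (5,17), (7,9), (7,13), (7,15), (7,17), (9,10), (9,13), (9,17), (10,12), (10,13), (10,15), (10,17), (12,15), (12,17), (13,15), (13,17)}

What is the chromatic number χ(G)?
χ(G) = 6

Clique number ω(G) = 6 (lower bound: χ ≥ ω).
The clique on [2, 4, 9, 10, 13, 17] has size 6, forcing χ ≥ 6, and the coloring below uses 6 colors, so χ(G) = 6.
A valid 6-coloring: color 1: [12, 13]; color 2: [4, 5]; color 3: [15, 17]; color 4: [7, 10]; color 5: [0, 2]; color 6: [9].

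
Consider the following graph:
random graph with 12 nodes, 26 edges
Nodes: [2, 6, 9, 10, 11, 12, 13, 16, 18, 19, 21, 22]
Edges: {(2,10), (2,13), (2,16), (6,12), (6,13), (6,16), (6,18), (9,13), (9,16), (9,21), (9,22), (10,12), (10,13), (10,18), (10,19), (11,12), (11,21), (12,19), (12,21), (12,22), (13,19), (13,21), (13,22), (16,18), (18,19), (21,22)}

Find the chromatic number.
χ(G) = 4

Clique number ω(G) = 4 (lower bound: χ ≥ ω).
The clique on [9, 13, 21, 22] has size 4, forcing χ ≥ 4, and the coloring below uses 4 colors, so χ(G) = 4.
A valid 4-coloring: color 1: [12, 13, 16]; color 2: [6, 10, 21]; color 3: [2, 11, 18, 22]; color 4: [9, 19].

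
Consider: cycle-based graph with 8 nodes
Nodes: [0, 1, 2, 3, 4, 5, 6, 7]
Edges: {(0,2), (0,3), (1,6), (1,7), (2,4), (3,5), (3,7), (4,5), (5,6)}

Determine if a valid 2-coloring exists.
Odd cycle [1, 6, 5, 3, 7] needs 3 colors (χ ≥ 3).
Hence χ(G) ≥ 3 > 2, so no proper 2-coloring exists.

No, G is not 2-colorable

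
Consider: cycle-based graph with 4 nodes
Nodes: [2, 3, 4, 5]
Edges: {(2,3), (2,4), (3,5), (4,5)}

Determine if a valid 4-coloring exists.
A valid 4-coloring: color 1: [2, 5]; color 2: [3, 4].
(χ(G) = 2 ≤ 4.)

Yes, G is 4-colorable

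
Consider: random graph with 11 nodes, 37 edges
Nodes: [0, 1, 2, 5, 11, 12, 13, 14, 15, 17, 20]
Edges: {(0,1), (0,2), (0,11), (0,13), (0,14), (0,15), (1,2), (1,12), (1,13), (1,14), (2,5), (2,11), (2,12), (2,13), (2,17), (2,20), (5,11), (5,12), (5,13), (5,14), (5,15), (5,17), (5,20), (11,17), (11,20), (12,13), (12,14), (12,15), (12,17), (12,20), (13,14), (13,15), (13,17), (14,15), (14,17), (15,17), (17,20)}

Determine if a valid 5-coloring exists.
No, G is not 5-colorable

The clique on vertices [5, 12, 13, 14, 15, 17] has size 6 > 5, so it alone needs 6 colors.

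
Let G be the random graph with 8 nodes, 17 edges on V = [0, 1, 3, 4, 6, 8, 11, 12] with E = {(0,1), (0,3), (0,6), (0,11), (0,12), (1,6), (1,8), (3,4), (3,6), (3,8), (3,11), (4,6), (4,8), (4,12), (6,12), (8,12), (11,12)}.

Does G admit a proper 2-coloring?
No, G is not 2-colorable

The clique on vertices [0, 3, 11] has size 3 > 2, so it alone needs 3 colors.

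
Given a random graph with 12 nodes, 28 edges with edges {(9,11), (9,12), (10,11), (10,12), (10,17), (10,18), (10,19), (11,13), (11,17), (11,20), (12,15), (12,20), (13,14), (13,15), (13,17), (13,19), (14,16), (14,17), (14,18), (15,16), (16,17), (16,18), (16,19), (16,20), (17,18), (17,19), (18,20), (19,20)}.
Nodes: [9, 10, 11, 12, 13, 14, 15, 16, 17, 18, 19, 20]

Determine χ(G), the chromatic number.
Clique number ω(G) = 4 (lower bound: χ ≥ ω).
The clique on [14, 16, 17, 18] has size 4, forcing χ ≥ 4, and the coloring below uses 4 colors, so χ(G) = 4.
A valid 4-coloring: color 1: [9, 15, 17, 20]; color 2: [10, 13, 16]; color 3: [11, 12, 18, 19]; color 4: [14].

χ(G) = 4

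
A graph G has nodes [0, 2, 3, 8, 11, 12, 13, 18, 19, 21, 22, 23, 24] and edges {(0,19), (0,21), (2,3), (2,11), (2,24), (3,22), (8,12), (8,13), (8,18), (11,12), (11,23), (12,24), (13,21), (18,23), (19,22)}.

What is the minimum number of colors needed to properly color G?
Clique number ω(G) = 2 (lower bound: χ ≥ ω).
Odd cycle [11, 23, 18, 8, 12] needs 3 colors (χ ≥ 3).
The coloring below uses 3 colors, so χ(G) = 3.
A valid 3-coloring: color 1: [0, 2, 12, 13, 22, 23]; color 2: [3, 8, 11, 19, 21, 24]; color 3: [18].

χ(G) = 3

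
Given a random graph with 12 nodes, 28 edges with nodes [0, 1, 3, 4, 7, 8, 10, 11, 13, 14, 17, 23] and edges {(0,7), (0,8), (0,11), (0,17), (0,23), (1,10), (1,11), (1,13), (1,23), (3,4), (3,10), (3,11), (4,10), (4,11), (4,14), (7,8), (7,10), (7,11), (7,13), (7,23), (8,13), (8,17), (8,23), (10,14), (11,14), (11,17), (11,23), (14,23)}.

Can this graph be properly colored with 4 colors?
Yes, G is 4-colorable

A valid 4-coloring: color 1: [8, 10, 11]; color 2: [1, 3, 7, 14, 17]; color 3: [4, 13, 23]; color 4: [0].
(χ(G) = 4 ≤ 4.)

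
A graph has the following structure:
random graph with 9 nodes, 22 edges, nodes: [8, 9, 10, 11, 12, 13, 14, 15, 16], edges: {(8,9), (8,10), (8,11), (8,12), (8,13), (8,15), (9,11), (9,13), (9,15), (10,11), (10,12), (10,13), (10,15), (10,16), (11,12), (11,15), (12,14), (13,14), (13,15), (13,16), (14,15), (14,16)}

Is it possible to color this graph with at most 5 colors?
A valid 5-coloring: color 1: [9, 10, 14]; color 2: [8, 16]; color 3: [11, 13]; color 4: [12, 15].
(χ(G) = 4 ≤ 5.)

Yes, G is 5-colorable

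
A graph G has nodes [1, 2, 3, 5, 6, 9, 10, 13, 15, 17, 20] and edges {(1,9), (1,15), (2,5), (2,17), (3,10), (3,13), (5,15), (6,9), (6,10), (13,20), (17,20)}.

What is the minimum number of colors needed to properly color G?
Clique number ω(G) = 2 (lower bound: χ ≥ ω).
Odd cycle [20, 17, 2, 5, 15, 1, 9, 6, 10, 3, 13] needs 3 colors (χ ≥ 3).
The coloring below uses 3 colors, so χ(G) = 3.
A valid 3-coloring: color 1: [1, 2, 3, 6, 20]; color 2: [5, 9, 10, 13, 17]; color 3: [15].

χ(G) = 3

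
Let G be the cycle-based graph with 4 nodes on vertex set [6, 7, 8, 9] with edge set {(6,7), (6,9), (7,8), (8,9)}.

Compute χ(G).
Clique number ω(G) = 2 (lower bound: χ ≥ ω).
The graph is bipartite (no odd cycle), so 2 colors suffice: χ(G) = 2.
A valid 2-coloring: color 1: [6, 8]; color 2: [7, 9].

χ(G) = 2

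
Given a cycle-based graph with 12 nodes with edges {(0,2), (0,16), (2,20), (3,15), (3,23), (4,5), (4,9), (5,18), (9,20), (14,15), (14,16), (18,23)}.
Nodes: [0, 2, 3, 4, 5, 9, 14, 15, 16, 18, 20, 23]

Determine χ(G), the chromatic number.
Clique number ω(G) = 2 (lower bound: χ ≥ ω).
The graph is bipartite (no odd cycle), so 2 colors suffice: χ(G) = 2.
A valid 2-coloring: color 1: [2, 5, 9, 15, 16, 23]; color 2: [0, 3, 4, 14, 18, 20].

χ(G) = 2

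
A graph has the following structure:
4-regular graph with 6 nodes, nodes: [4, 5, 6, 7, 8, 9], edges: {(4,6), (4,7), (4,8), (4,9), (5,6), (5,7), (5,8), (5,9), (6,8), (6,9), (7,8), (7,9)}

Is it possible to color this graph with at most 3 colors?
A valid 3-coloring: color 1: [6, 7]; color 2: [4, 5]; color 3: [8, 9].
(χ(G) = 3 ≤ 3.)

Yes, G is 3-colorable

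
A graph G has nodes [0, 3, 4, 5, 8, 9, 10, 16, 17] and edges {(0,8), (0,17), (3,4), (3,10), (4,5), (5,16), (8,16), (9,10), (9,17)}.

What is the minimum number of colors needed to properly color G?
χ(G) = 3

Clique number ω(G) = 2 (lower bound: χ ≥ ω).
Odd cycle [8, 16, 5, 4, 3, 10, 9, 17, 0] needs 3 colors (χ ≥ 3).
The coloring below uses 3 colors, so χ(G) = 3.
A valid 3-coloring: color 1: [3, 5, 8, 17]; color 2: [0, 4, 10, 16]; color 3: [9].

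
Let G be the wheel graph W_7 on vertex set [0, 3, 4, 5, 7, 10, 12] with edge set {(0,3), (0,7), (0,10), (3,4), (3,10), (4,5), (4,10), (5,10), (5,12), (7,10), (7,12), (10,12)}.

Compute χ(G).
χ(G) = 3

Clique number ω(G) = 3 (lower bound: χ ≥ ω).
The clique on [0, 3, 10] has size 3, forcing χ ≥ 3, and the coloring below uses 3 colors, so χ(G) = 3.
A valid 3-coloring: color 1: [10]; color 2: [0, 4, 12]; color 3: [3, 5, 7].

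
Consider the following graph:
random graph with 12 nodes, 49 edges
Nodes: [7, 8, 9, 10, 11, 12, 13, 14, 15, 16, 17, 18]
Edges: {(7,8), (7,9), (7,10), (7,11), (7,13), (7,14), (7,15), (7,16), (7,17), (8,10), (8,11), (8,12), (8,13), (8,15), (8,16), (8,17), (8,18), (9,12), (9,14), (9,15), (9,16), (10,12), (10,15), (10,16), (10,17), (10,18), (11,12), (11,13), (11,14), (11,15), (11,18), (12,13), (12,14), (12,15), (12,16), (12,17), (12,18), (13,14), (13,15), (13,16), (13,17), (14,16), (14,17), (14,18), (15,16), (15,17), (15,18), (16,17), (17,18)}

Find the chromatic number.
Clique number ω(G) = 6 (lower bound: χ ≥ ω).
The clique on [8, 10, 12, 15, 16, 17] has size 6, forcing χ ≥ 6, and the coloring below uses 6 colors, so χ(G) = 6.
A valid 6-coloring: color 1: [7, 12]; color 2: [14, 15]; color 3: [8, 9]; color 4: [11, 17]; color 5: [16, 18]; color 6: [10, 13].

χ(G) = 6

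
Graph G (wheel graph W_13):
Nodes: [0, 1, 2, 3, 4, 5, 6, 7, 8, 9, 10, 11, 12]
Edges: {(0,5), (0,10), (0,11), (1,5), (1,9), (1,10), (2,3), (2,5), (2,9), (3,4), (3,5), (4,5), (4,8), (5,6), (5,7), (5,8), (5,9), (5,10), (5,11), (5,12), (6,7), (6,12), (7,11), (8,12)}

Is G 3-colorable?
Yes, G is 3-colorable

A valid 3-coloring: color 1: [5]; color 2: [0, 1, 2, 4, 7, 12]; color 3: [3, 6, 8, 9, 10, 11].
(χ(G) = 3 ≤ 3.)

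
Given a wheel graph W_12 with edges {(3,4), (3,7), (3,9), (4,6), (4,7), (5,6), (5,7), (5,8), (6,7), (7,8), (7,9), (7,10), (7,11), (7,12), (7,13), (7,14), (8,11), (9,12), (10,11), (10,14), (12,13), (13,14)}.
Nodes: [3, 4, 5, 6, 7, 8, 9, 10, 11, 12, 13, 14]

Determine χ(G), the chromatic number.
χ(G) = 4

Clique number ω(G) = 3 (lower bound: χ ≥ ω).
Odd cycle [3, 4, 6, 5, 8, 11, 10, 14, 13, 12, 9] needs 3 colors (χ ≥ 3).
Vertex 7 is adjacent to every vertex of [3, 4, 5, 6, 8, 9, 10, 11, 12, 13, 14], which already need 3 colors among themselves, so 7 needs a new color (χ ≥ 4).
The coloring below uses 4 colors, so χ(G) = 4.
A valid 4-coloring: color 1: [7]; color 2: [3, 6, 8, 10, 12]; color 3: [4, 5, 9, 11, 14]; color 4: [13].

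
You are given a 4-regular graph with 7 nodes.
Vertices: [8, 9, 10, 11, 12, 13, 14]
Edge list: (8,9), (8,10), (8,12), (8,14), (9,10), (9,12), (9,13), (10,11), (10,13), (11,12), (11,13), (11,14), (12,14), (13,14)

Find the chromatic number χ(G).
Clique number ω(G) = 3 (lower bound: χ ≥ ω).
Suppose a proper 3-coloring c exists. The clique [8, 9, 10] takes 3 distinct colors; by symmetry let c(8) = 1, c(9) = 2, c(10) = 3.
- Vertex 12: neighbors [8, 9] already have colors [1, 2] ⇒ c(12) = 3.
- Vertex 13: neighbors [9, 10] already have colors [2, 3] ⇒ c(13) = 1.
- Vertex 11: neighbors [13, 10] already have colors [1, 3] ⇒ c(11) = 2.
- Vertex 14: neighbors [8, 11, 12] already have colors [1, 2, 3] — all 3 colors blocked. Contradiction.
The forced assignments end in a contradiction, so G has no proper 3-coloring (χ ≥ 4).
The coloring below uses 4 colors, so χ(G) = 4.
A valid 4-coloring: color 1: [10, 12]; color 2: [9, 14]; color 3: [8, 13]; color 4: [11].

χ(G) = 4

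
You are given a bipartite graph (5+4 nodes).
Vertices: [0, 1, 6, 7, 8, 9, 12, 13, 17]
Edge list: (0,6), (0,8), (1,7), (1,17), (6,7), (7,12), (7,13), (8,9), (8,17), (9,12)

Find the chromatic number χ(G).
Clique number ω(G) = 2 (lower bound: χ ≥ ω).
The graph is bipartite (no odd cycle), so 2 colors suffice: χ(G) = 2.
A valid 2-coloring: color 1: [0, 7, 9, 17]; color 2: [1, 6, 8, 12, 13].

χ(G) = 2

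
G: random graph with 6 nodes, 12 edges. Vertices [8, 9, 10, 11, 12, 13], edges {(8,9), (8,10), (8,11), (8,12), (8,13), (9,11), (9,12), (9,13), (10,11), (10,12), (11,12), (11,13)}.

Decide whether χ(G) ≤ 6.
A valid 6-coloring: color 1: [8]; color 2: [11]; color 3: [9, 10]; color 4: [12, 13].
(χ(G) = 4 ≤ 6.)

Yes, G is 6-colorable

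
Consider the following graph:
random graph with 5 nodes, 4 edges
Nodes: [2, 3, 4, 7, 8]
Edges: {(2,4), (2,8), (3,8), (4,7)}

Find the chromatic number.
Clique number ω(G) = 2 (lower bound: χ ≥ ω).
The graph is bipartite (no odd cycle), so 2 colors suffice: χ(G) = 2.
A valid 2-coloring: color 1: [4, 8]; color 2: [2, 3, 7].

χ(G) = 2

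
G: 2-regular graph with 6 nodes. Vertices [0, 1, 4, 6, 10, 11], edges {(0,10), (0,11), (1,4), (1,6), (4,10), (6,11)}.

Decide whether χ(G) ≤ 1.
No, G is not 1-colorable

Edge (0,10) forces its endpoints to differ, so 1 color is not enough.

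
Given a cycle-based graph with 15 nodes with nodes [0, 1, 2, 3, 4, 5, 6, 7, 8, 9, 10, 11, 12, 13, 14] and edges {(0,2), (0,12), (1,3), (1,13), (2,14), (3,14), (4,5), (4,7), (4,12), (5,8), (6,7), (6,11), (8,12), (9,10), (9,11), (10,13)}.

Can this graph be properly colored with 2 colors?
No, G is not 2-colorable

Odd cycle [12, 4, 7, 6, 11, 9, 10, 13, 1, 3, 14, 2, 0] needs 3 colors (χ ≥ 3).
Hence χ(G) ≥ 3 > 2, so no proper 2-coloring exists.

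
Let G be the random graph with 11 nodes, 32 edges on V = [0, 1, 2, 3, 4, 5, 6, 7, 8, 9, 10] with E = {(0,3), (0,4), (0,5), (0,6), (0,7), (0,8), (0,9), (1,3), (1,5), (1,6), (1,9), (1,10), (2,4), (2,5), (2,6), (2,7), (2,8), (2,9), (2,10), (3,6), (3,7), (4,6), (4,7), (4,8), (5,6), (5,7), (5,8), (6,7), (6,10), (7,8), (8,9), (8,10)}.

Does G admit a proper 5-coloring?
A valid 5-coloring: color 1: [6, 8]; color 2: [1, 7]; color 3: [0, 2]; color 4: [3, 4, 5, 9, 10].
(χ(G) = 4 ≤ 5.)

Yes, G is 5-colorable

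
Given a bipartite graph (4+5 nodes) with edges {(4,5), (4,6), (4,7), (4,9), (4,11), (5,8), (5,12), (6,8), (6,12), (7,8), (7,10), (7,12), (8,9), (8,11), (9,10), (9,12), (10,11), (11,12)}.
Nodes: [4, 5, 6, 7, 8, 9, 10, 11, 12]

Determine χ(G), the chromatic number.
χ(G) = 2

Clique number ω(G) = 2 (lower bound: χ ≥ ω).
The graph is bipartite (no odd cycle), so 2 colors suffice: χ(G) = 2.
A valid 2-coloring: color 1: [4, 8, 10, 12]; color 2: [5, 6, 7, 9, 11].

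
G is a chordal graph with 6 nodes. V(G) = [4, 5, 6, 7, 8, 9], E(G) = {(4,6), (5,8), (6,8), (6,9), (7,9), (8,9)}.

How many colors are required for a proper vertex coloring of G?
χ(G) = 3

Clique number ω(G) = 3 (lower bound: χ ≥ ω).
The clique on [6, 8, 9] has size 3, forcing χ ≥ 3, and the coloring below uses 3 colors, so χ(G) = 3.
A valid 3-coloring: color 1: [4, 5, 9]; color 2: [7, 8]; color 3: [6].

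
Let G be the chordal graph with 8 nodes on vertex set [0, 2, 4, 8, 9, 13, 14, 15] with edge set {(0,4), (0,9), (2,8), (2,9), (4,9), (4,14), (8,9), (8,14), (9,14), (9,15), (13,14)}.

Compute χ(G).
Clique number ω(G) = 3 (lower bound: χ ≥ ω).
The clique on [2, 8, 9] has size 3, forcing χ ≥ 3, and the coloring below uses 3 colors, so χ(G) = 3.
A valid 3-coloring: color 1: [9, 13]; color 2: [0, 2, 14, 15]; color 3: [4, 8].

χ(G) = 3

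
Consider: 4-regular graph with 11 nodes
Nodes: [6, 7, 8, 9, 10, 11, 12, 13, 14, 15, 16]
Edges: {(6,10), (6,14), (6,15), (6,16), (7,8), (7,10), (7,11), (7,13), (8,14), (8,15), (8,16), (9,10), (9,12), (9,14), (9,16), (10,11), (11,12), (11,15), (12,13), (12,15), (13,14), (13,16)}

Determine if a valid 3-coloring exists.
Yes, G is 3-colorable

A valid 3-coloring: color 1: [6, 8, 9, 11, 13]; color 2: [7, 12, 14, 16]; color 3: [10, 15].
(χ(G) = 3 ≤ 3.)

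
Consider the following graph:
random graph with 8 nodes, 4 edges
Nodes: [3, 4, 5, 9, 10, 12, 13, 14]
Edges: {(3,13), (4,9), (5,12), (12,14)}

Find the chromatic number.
χ(G) = 2

Clique number ω(G) = 2 (lower bound: χ ≥ ω).
The graph is bipartite (no odd cycle), so 2 colors suffice: χ(G) = 2.
A valid 2-coloring: color 1: [4, 10, 12, 13]; color 2: [3, 5, 9, 14].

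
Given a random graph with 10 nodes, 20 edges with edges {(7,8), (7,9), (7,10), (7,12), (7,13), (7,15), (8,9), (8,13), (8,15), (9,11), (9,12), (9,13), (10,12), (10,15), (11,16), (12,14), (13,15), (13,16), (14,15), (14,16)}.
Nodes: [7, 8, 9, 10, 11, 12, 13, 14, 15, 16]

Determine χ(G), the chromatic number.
Clique number ω(G) = 4 (lower bound: χ ≥ ω).
The clique on [7, 8, 9, 13] has size 4, forcing χ ≥ 4, and the coloring below uses 4 colors, so χ(G) = 4.
A valid 4-coloring: color 1: [7, 11, 14]; color 2: [9, 15, 16]; color 3: [12, 13]; color 4: [8, 10].

χ(G) = 4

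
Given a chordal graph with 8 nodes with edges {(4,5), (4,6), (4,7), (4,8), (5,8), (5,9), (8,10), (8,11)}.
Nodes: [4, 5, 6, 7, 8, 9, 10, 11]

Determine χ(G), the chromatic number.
Clique number ω(G) = 3 (lower bound: χ ≥ ω).
The clique on [4, 5, 8] has size 3, forcing χ ≥ 3, and the coloring below uses 3 colors, so χ(G) = 3.
A valid 3-coloring: color 1: [6, 7, 8, 9]; color 2: [4, 10, 11]; color 3: [5].

χ(G) = 3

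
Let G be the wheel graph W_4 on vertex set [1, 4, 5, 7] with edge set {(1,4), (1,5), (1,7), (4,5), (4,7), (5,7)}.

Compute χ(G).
Clique number ω(G) = 4 (lower bound: χ ≥ ω).
The clique on [1, 4, 5, 7] has size 4, forcing χ ≥ 4, and the coloring below uses 4 colors, so χ(G) = 4.
A valid 4-coloring: color 1: [5]; color 2: [4]; color 3: [7]; color 4: [1].

χ(G) = 4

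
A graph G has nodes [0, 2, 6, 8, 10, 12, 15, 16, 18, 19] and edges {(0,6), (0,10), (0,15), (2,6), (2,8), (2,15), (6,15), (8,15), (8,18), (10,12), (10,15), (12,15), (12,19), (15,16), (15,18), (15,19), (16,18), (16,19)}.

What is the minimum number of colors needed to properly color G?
χ(G) = 4

Clique number ω(G) = 3 (lower bound: χ ≥ ω).
Odd cycle [19, 12, 10, 0, 6, 2, 8, 18, 16] needs 3 colors (χ ≥ 3).
Vertex 15 is adjacent to every vertex of [0, 2, 6, 8, 10, 12, 16, 18, 19], which already need 3 colors among themselves, so 15 needs a new color (χ ≥ 4).
The coloring below uses 4 colors, so χ(G) = 4.
A valid 4-coloring: color 1: [15]; color 2: [6, 10, 18, 19]; color 3: [0, 2, 12, 16]; color 4: [8].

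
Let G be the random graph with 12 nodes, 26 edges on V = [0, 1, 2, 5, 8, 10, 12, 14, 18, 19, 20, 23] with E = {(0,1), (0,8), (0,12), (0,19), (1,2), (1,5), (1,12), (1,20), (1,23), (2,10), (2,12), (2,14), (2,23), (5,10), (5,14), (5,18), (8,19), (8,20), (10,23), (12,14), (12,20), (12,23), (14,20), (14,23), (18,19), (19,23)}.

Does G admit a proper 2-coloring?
The clique on vertices [1, 2, 12, 23] has size 4 > 2, so it alone needs 4 colors.

No, G is not 2-colorable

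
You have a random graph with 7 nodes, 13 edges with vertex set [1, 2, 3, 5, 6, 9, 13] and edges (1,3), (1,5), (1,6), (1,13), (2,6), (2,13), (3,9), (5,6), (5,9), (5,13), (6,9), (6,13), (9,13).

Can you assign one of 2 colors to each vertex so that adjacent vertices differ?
No, G is not 2-colorable

The clique on vertices [1, 5, 6, 13] has size 4 > 2, so it alone needs 4 colors.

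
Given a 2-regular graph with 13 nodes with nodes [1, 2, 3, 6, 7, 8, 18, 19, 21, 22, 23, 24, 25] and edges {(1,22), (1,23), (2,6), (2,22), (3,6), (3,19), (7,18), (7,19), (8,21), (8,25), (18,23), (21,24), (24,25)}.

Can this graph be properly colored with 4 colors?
A valid 4-coloring: color 1: [1, 2, 3, 7, 8, 24]; color 2: [6, 19, 21, 22, 23, 25]; color 3: [18].
(χ(G) = 3 ≤ 4.)

Yes, G is 4-colorable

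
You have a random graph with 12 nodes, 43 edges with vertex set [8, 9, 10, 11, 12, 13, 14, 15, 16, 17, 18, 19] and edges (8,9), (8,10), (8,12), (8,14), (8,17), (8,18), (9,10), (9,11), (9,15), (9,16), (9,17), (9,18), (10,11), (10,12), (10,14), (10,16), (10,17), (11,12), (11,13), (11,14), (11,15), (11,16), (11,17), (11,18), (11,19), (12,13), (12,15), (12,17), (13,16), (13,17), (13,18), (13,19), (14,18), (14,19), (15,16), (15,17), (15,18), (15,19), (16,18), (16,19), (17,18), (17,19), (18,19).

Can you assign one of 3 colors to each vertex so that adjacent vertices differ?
The clique on vertices [9, 11, 15, 16, 18] has size 5 > 3, so it alone needs 5 colors.

No, G is not 3-colorable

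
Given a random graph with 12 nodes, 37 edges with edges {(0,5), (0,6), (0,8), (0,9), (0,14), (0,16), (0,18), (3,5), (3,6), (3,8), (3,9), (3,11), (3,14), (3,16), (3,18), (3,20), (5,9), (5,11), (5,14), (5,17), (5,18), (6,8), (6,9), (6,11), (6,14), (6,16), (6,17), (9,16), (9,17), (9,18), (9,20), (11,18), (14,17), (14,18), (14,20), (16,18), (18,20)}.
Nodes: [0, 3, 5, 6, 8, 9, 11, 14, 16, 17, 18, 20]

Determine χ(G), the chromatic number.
Clique number ω(G) = 4 (lower bound: χ ≥ ω).
The clique on [0, 9, 16, 18] has size 4, forcing χ ≥ 4, and the coloring below uses 4 colors, so χ(G) = 4.
A valid 4-coloring: color 1: [0, 3, 17]; color 2: [6, 18]; color 3: [8, 9, 11, 14]; color 4: [5, 16, 20].

χ(G) = 4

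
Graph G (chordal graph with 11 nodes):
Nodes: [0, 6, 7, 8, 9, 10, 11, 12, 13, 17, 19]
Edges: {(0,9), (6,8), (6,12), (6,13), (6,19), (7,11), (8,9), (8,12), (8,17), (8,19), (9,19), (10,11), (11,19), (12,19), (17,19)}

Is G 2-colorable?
No, G is not 2-colorable

The clique on vertices [6, 8, 12, 19] has size 4 > 2, so it alone needs 4 colors.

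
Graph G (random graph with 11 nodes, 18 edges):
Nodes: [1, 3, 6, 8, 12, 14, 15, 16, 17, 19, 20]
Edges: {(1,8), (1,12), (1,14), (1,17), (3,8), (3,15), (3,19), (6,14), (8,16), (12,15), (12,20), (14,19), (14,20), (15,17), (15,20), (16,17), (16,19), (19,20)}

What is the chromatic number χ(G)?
χ(G) = 3

Clique number ω(G) = 3 (lower bound: χ ≥ ω).
The clique on [12, 15, 20] has size 3, forcing χ ≥ 3, and the coloring below uses 3 colors, so χ(G) = 3.
A valid 3-coloring: color 1: [1, 6, 15, 19]; color 2: [8, 17, 20]; color 3: [3, 12, 14, 16].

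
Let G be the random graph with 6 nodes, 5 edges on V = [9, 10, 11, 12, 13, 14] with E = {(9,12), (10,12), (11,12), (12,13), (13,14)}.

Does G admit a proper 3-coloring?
A valid 3-coloring: color 1: [12, 14]; color 2: [9, 10, 11, 13].
(χ(G) = 2 ≤ 3.)

Yes, G is 3-colorable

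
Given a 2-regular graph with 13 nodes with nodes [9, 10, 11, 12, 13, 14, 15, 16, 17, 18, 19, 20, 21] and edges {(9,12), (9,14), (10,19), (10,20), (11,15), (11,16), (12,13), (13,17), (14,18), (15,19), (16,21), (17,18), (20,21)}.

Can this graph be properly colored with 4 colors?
A valid 4-coloring: color 1: [9, 13, 15, 16, 18, 20]; color 2: [10, 11, 12, 14, 17, 21]; color 3: [19].
(χ(G) = 3 ≤ 4.)

Yes, G is 4-colorable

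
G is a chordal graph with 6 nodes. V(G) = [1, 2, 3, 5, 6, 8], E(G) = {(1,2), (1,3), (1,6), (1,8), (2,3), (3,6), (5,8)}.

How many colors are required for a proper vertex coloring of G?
χ(G) = 3

Clique number ω(G) = 3 (lower bound: χ ≥ ω).
The clique on [1, 2, 3] has size 3, forcing χ ≥ 3, and the coloring below uses 3 colors, so χ(G) = 3.
A valid 3-coloring: color 1: [1, 5]; color 2: [3, 8]; color 3: [2, 6].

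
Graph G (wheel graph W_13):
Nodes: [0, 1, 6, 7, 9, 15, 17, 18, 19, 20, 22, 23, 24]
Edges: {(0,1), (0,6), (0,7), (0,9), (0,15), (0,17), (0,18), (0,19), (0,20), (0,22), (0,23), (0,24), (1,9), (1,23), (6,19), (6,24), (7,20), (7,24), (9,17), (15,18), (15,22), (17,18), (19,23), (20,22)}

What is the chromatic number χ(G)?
χ(G) = 3

Clique number ω(G) = 3 (lower bound: χ ≥ ω).
The clique on [0, 1, 9] has size 3, forcing χ ≥ 3, and the coloring below uses 3 colors, so χ(G) = 3.
A valid 3-coloring: color 1: [0]; color 2: [6, 7, 9, 18, 22, 23]; color 3: [1, 15, 17, 19, 20, 24].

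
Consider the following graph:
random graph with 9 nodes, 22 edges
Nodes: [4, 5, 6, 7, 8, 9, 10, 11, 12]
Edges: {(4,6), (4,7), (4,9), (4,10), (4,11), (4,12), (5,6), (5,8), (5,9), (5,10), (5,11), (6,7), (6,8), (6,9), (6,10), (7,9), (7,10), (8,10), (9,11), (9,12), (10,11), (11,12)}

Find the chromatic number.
χ(G) = 4

Clique number ω(G) = 4 (lower bound: χ ≥ ω).
The clique on [5, 6, 8, 10] has size 4, forcing χ ≥ 4, and the coloring below uses 4 colors, so χ(G) = 4.
A valid 4-coloring: color 1: [9, 10]; color 2: [6, 11]; color 3: [4, 5]; color 4: [7, 8, 12].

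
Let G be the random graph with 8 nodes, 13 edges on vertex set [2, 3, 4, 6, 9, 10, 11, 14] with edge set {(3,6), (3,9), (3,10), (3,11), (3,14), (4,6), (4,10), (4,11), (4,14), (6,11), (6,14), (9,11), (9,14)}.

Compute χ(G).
Clique number ω(G) = 3 (lower bound: χ ≥ ω).
The clique on [3, 9, 11] has size 3, forcing χ ≥ 3, and the coloring below uses 3 colors, so χ(G) = 3.
A valid 3-coloring: color 1: [2, 3, 4]; color 2: [6, 9, 10]; color 3: [11, 14].

χ(G) = 3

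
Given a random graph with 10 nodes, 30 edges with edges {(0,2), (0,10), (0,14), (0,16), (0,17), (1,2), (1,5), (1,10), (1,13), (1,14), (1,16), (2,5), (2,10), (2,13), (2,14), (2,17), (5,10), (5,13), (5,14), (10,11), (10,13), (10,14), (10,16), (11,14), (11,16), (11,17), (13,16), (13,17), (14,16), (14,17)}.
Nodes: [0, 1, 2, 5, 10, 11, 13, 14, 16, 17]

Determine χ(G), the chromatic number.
χ(G) = 5

Clique number ω(G) = 5 (lower bound: χ ≥ ω).
The clique on [1, 2, 5, 10, 13] has size 5, forcing χ ≥ 5, and the coloring below uses 5 colors, so χ(G) = 5.
A valid 5-coloring: color 1: [10, 17]; color 2: [13, 14]; color 3: [2, 16]; color 4: [0, 1, 11]; color 5: [5].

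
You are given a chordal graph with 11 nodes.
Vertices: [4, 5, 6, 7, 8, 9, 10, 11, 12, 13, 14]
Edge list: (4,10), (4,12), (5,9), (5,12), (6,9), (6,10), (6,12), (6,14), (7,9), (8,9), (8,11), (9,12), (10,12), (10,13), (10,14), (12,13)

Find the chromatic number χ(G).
χ(G) = 3

Clique number ω(G) = 3 (lower bound: χ ≥ ω).
The clique on [5, 9, 12] has size 3, forcing χ ≥ 3, and the coloring below uses 3 colors, so χ(G) = 3.
A valid 3-coloring: color 1: [7, 8, 12, 14]; color 2: [9, 10, 11]; color 3: [4, 5, 6, 13].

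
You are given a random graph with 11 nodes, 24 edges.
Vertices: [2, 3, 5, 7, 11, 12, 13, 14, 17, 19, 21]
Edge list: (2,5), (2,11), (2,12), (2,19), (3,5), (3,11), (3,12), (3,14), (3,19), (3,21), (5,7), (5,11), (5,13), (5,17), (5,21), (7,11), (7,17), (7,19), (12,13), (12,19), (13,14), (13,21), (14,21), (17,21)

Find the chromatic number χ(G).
Clique number ω(G) = 3 (lower bound: χ ≥ ω).
Odd cycle [21, 17, 7, 11, 3] needs 3 colors (χ ≥ 3).
Vertex 5 is adjacent to every vertex of [3, 7, 11, 17, 21], which already need 3 colors among themselves, so 5 needs a new color (χ ≥ 4).
The coloring below uses 4 colors, so χ(G) = 4.
A valid 4-coloring: color 1: [5, 14, 19]; color 2: [2, 3, 7, 13]; color 3: [11, 12, 21]; color 4: [17].

χ(G) = 4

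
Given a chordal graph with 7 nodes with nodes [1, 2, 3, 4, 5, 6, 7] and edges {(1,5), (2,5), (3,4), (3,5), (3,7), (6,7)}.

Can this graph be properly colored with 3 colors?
Yes, G is 3-colorable

A valid 3-coloring: color 1: [4, 5, 7]; color 2: [1, 2, 3, 6].
(χ(G) = 2 ≤ 3.)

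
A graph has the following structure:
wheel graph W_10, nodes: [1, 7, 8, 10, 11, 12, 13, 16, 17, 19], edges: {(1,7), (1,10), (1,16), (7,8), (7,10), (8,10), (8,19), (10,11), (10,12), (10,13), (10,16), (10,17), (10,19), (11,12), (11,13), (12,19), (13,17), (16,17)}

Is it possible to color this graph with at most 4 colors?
A valid 4-coloring: color 1: [10]; color 2: [7, 12, 13, 16]; color 3: [1, 11, 17, 19]; color 4: [8].
(χ(G) = 4 ≤ 4.)

Yes, G is 4-colorable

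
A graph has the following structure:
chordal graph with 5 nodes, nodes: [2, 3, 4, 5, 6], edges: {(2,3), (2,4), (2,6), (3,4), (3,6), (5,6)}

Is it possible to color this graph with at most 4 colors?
Yes, G is 4-colorable

A valid 4-coloring: color 1: [4, 6]; color 2: [2, 5]; color 3: [3].
(χ(G) = 3 ≤ 4.)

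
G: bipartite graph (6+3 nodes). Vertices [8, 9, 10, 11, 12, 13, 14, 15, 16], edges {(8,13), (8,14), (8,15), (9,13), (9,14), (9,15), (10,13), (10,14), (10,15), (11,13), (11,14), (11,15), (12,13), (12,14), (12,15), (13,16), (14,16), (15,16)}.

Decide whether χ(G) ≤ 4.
Yes, G is 4-colorable

A valid 4-coloring: color 1: [13, 14, 15]; color 2: [8, 9, 10, 11, 12, 16].
(χ(G) = 2 ≤ 4.)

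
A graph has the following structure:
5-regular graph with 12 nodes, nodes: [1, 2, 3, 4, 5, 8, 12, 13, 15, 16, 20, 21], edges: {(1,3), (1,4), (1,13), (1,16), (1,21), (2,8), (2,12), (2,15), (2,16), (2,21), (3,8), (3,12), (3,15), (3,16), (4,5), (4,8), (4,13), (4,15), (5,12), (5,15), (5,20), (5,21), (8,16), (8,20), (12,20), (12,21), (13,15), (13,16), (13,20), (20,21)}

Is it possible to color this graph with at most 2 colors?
The clique on vertices [5, 12, 20, 21] has size 4 > 2, so it alone needs 4 colors.

No, G is not 2-colorable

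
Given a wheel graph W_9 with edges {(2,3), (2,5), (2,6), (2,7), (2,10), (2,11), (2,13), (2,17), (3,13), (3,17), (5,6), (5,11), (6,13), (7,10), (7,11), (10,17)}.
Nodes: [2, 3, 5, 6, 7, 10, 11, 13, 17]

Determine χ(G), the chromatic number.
Clique number ω(G) = 3 (lower bound: χ ≥ ω).
The clique on [2, 3, 17] has size 3, forcing χ ≥ 3, and the coloring below uses 3 colors, so χ(G) = 3.
A valid 3-coloring: color 1: [2]; color 2: [3, 6, 10, 11]; color 3: [5, 7, 13, 17].

χ(G) = 3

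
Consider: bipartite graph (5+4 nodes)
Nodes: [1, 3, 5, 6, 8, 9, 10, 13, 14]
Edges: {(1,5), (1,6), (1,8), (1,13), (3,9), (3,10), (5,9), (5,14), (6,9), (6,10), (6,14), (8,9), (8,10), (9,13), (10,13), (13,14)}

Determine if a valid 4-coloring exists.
A valid 4-coloring: color 1: [1, 9, 10, 14]; color 2: [3, 5, 6, 8, 13].
(χ(G) = 2 ≤ 4.)

Yes, G is 4-colorable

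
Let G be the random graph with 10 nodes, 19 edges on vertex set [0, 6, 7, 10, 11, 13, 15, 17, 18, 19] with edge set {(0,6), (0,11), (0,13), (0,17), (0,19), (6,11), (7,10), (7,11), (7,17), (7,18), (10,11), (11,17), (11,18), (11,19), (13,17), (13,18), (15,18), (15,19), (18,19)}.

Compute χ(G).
χ(G) = 4

Clique number ω(G) = 3 (lower bound: χ ≥ ω).
Odd cycle [0, 19, 18, 7, 17] needs 3 colors (χ ≥ 3).
Vertex 11 is adjacent to every vertex of [0, 7, 17, 18, 19], which already need 3 colors among themselves, so 11 needs a new color (χ ≥ 4).
The coloring below uses 4 colors, so χ(G) = 4.
A valid 4-coloring: color 1: [11, 13, 15]; color 2: [0, 10, 18]; color 3: [6, 7, 19]; color 4: [17].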